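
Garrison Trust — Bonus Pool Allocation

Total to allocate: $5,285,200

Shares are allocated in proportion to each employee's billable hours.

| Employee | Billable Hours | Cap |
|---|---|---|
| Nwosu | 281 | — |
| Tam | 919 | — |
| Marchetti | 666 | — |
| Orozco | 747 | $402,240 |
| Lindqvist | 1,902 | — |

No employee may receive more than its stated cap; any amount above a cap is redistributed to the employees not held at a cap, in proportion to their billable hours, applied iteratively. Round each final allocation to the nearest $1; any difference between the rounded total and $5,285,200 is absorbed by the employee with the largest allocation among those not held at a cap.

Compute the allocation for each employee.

Nwosu: $364,149 · Tam: $1,190,934 · Marchetti: $863,071 · Orozco: $402,240 · Lindqvist: $2,464,806

Combined billable hours = 4,515.
Pro-rata shares before constraints: Nwosu 328,934.93; Tam 1,075,769.39; Marchetti 779,610.90; Orozco 874,428.44; Lindqvist 2,226,456.35.
Held at cap: Orozco ($402,240); balance $4,882,960 reallocated over remaining billable hours 3,768.
Remaining shares: Nwosu 364,148.56 → $364,149; Tam 1,190,934.25 → $1,190,934; Marchetti 863,070.96 → $863,071; Lindqvist 2,464,806.24 → $2,464,806.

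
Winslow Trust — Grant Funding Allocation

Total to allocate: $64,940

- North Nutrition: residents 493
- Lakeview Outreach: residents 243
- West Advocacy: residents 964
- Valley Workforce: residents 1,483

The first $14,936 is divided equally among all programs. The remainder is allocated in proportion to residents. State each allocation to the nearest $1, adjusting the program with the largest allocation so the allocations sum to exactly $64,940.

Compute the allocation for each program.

First tranche $14,936 split equally: $3,734 each.
Remainder $50,004 by residents (total 3,183): North Nutrition 7,744.89 → $7,745; Lakeview Outreach 3,817.46 → $3,817; West Advocacy 15,144.16 → $15,144; Valley Workforce 23,297.497 → $23,297.
Rounding difference +$1 on remainder applied to Valley Workforce.
Totals: North Nutrition $3,734 + $7,745 = $11,479; Lakeview Outreach $3,734 + $3,817 = $7,551; West Advocacy $3,734 + $15,144 = $18,878; Valley Workforce $3,734 + $23,298 = $27,032.

North Nutrition: $11,479; Lakeview Outreach: $7,551; West Advocacy: $18,878; Valley Workforce: $27,032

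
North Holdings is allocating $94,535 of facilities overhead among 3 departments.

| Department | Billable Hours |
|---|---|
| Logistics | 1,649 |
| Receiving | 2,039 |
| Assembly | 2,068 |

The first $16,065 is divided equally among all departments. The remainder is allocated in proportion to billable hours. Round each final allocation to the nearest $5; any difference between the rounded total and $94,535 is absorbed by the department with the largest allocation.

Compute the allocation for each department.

Logistics: $27,835 | Receiving: $33,150 | Assembly: $33,550

Equal tier: $16,065 ÷ 3 = $5,355 apiece.
Remainder $78,470 by billable hours (total 5,756): Logistics 22,480.37 → $22,480; Receiving 27,797.14 → $27,795; Assembly 28,192.49 → $28,190.
Rounding difference +$5 on remainder applied to Assembly.
Totals: Logistics $5,355 + $22,480 = $27,835; Receiving $5,355 + $27,795 = $33,150; Assembly $5,355 + $28,195 = $33,550.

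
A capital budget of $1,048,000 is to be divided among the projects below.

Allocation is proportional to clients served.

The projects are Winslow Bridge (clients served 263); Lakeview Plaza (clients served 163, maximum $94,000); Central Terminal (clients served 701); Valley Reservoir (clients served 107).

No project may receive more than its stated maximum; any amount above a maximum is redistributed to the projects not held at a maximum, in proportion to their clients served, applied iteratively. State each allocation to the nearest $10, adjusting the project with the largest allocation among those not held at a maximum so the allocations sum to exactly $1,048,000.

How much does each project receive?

Winslow Bridge: $234,270 | Lakeview Plaza: $94,000 | Central Terminal: $624,420 | Valley Reservoir: $95,310

Total clients served = 1,234.
Pro-rata shares before constraints: Winslow Bridge 223,358.18; Lakeview Plaza 138,431.12; Central Terminal 595,338.74; Valley Reservoir 90,871.96.
Cap binds for Lakeview Plaza ($94,000); residual $954,000 reallocated over remaining clients served 1,071.
Shares after redistribution: Winslow Bridge 234,268.91 → $234,270; Central Terminal 624,420.17 → $624,420; Valley Reservoir 95,310.92 → $95,310.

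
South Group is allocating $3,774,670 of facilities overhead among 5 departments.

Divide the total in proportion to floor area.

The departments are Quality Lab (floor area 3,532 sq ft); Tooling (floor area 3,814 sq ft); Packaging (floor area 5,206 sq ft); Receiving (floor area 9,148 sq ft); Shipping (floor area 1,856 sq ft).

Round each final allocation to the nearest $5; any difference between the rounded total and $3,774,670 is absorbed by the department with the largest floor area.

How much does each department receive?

Total floor area = 23,556.
Raw shares: Quality Lab 3,532/23,556 × $3,774,670 = 565,976.16; Tooling 3,814/23,556 × $3,774,670 = 611,164.52; Packaging 5,206/23,556 × $3,774,670 = 834,221.94; Receiving 9,148/23,556 × $3,774,670 = 1,465,897.49; Shipping 1,856/23,556 × $3,774,670 = 297,409.90.
At nearest $5: Quality Lab $565,975; Tooling $611,165; Packaging $834,220; Receiving $1,465,895; Shipping $297,410. Sum = $3,774,665.
Difference $3,774,670 − $3,774,665 = +$5 applied to largest floor area (Receiving): Receiving becomes $1,465,900.

Quality Lab: $565,975 · Tooling: $611,165 · Packaging: $834,220 · Receiving: $1,465,900 · Shipping: $297,410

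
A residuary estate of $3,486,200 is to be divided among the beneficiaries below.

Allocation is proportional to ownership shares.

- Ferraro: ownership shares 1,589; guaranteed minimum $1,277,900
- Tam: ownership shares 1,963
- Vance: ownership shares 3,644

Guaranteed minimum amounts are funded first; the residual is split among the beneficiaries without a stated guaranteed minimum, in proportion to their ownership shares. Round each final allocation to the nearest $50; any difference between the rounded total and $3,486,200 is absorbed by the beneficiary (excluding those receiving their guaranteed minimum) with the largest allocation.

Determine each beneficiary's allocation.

Minimums first: Ferraro $1,277,900. Residual $2,208,300.
Residual split over remaining ownership shares 5,607: Tam 773,121.62 → $773,100; Vance 1,435,178.38 → $1,435,200.

Ferraro: $1,277,900 · Tam: $773,100 · Vance: $1,435,200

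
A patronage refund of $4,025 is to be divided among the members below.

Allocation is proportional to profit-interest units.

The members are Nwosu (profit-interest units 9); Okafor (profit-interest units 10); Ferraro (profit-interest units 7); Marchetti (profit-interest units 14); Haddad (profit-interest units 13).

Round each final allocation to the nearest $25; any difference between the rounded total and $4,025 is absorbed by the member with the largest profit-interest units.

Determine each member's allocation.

Nwosu: $675 · Okafor: $750 · Ferraro: $525 · Marchetti: $1,100 · Haddad: $975

Sum of profit-interest units: 53.
Pro-rata amounts: Nwosu 9/53 × $4,025 = 683.49; Okafor 10/53 × $4,025 = 759.43; Ferraro 7/53 × $4,025 = 531.60; Marchetti 14/53 × $4,025 = 1,063.21; Haddad 13/53 × $4,025 = 987.26.
At nearest $25: Nwosu $675; Okafor $750; Ferraro $525; Marchetti $1,075; Haddad $975. Sum = $4,000.
Difference $4,025 − $4,000 = +$25 applied to largest profit-interest units (Marchetti): Marchetti becomes $1,100.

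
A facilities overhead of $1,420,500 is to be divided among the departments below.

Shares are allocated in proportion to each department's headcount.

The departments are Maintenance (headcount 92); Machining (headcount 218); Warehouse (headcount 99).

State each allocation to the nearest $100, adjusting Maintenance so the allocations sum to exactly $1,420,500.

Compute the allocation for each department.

Combined headcount = 409.
Pro-rata amounts: Maintenance 92/409 × $1,420,500 = 319,525.67; Machining 218/409 × $1,420,500 = 757,136.92; Warehouse 99/409 × $1,420,500 = 343,837.41.
After rounding ($100): Maintenance $319,500; Machining $757,100; Warehouse $343,800. Sum = $1,420,400.
Difference $1,420,500 − $1,420,400 = +$100 applied to Maintenance: Maintenance becomes $319,600.

Maintenance: $319,600 · Machining: $757,100 · Warehouse: $343,800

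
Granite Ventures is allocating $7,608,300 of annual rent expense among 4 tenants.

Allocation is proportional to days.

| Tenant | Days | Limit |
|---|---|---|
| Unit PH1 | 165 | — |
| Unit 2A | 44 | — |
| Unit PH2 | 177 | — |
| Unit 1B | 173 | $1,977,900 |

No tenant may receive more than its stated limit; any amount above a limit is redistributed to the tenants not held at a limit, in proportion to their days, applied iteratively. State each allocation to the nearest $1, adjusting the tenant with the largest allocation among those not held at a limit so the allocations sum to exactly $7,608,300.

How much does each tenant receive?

Total days = 559.
Unconstrained shares: Unit PH1 2,245,741.503; Unit 2A 598,864.40; Unit PH2 2,409,068.16; Unit 1B 2,354,625.94.
Capped: Unit 1B ($1,977,900); remaining pool $5,630,400 reallocated over remaining days 386.
Remaining shares: Unit PH1 2,406,777.20 → $2,406,777; Unit 2A 641,807.25 → $641,807; Unit PH2 2,581,815.54 → $2,581,816.

Unit PH1: $2,406,777 · Unit 2A: $641,807 · Unit PH2: $2,581,816 · Unit 1B: $1,977,900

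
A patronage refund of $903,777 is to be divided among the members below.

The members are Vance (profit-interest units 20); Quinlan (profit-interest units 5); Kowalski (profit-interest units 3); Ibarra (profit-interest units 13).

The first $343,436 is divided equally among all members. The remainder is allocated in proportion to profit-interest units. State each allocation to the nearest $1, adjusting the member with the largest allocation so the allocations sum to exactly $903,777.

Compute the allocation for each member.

Vance: $359,196 · Quinlan: $154,193 · Kowalski: $126,860 · Ibarra: $263,528

$343,436 shared equally gives $85,859 per member.
Remainder $560,341 by profit-interest units (total 41): Vance 273,337.07 → $273,337; Quinlan 68,334.27 → $68,334; Kowalski 41,000.56 → $41,001; Ibarra 177,669.10 → $177,669.
Totals: Vance $85,859 + $273,337 = $359,196; Quinlan $85,859 + $68,334 = $154,193; Kowalski $85,859 + $41,001 = $126,860; Ibarra $85,859 + $177,669 = $263,528.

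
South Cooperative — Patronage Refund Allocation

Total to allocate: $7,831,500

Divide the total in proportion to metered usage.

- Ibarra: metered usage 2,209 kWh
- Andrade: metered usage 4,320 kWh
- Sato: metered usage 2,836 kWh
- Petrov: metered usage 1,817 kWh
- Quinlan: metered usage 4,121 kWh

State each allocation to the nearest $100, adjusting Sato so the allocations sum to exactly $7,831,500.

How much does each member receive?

Ibarra: $1,130,500 · Andrade: $2,210,800 · Sato: $1,451,300 · Petrov: $929,900 · Quinlan: $2,109,000

Sum of metered usage: 15,303.
Pro-rata amounts: Ibarra 2,209/15,303 × $7,831,500 = 1,130,483.14; Andrade 4,320/15,303 × $7,831,500 = 2,210,813.57; Sato 2,836/15,303 × $7,831,500 = 1,451,358.17; Petrov 1,817/15,303 × $7,831,500 = 929,872.28; Quinlan 4,121/15,303 × $7,831,500 = 2,108,972.85.
After rounding ($100): Ibarra $1,130,500; Andrade $2,210,800; Sato $1,451,400; Petrov $929,900; Quinlan $2,109,000. Sum = $7,831,600.
Difference $7,831,500 − $7,831,600 = −$100 applied to Sato: Sato becomes $1,451,300.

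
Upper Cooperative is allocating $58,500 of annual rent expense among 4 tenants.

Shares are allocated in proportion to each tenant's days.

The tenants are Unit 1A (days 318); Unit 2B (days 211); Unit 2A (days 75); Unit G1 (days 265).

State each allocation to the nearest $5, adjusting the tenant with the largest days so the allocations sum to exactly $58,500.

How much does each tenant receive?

Combined days = 318 + 211 + 75 + 265 = 869.
Raw shares: Unit 1A 21,407.36; Unit 2B 14,204.26; Unit 2A 5,048.91; Unit G1 17,839.47.
At nearest $5: Unit 1A $21,405; Unit 2B $14,205; Unit 2A $5,050; Unit G1 $17,840. Sum = $58,500.
Rounded total matches; no reconciliation needed.

Unit 1A: $21,405; Unit 2B: $14,205; Unit 2A: $5,050; Unit G1: $17,840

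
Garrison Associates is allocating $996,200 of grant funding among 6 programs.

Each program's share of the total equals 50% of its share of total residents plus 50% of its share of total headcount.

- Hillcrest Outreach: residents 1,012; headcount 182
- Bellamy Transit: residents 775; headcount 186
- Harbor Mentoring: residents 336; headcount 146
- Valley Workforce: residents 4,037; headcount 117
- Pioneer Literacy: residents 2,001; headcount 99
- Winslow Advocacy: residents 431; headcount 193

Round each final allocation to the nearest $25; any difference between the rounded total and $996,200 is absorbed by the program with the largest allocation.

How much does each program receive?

Hillcrest Outreach: $156,875 · Bellamy Transit: $145,300 · Harbor Mentoring: $98,275 · Valley Workforce: $297,175 · Pioneer Literacy: $169,425 · Winslow Advocacy: $129,150

Totals — residents 8,592, headcount 923.
Combined weights (50% residents + 50% headcount): Hillcrest Outreach 0.1575; Bellamy Transit 0.1459; Harbor Mentoring 0.0986; Valley Workforce 0.2983; Pioneer Literacy 0.1701; Winslow Advocacy 0.1296.
Unrounded shares: Hillcrest Outreach 156,885.10; Bellamy Transit 145,304.23; Harbor Mentoring 98,268.15; Valley Workforce 297,174.55; Pioneer Literacy 169,428.71; Winslow Advocacy 129,139.25.
Rounded to nearest $25: Hillcrest Outreach $156,875; Bellamy Transit $145,300; Harbor Mentoring $98,275; Valley Workforce $297,175; Pioneer Literacy $169,425; Winslow Advocacy $129,150. Sum = $996,200.
Rounded total matches; no reconciliation needed.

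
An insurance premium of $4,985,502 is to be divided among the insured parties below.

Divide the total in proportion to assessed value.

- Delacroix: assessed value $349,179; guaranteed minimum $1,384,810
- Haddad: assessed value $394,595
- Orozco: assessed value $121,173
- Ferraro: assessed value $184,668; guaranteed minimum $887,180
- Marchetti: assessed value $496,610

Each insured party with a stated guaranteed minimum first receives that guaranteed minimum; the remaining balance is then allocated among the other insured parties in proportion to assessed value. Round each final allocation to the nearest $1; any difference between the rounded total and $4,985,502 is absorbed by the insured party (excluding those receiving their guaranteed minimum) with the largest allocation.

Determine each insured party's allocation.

Delacroix: $1,384,810 | Haddad: $1,057,647 | Orozco: $324,784 | Ferraro: $887,180 | Marchetti: $1,331,081

Fund the minimums — Delacroix $1,384,810; Ferraro $887,180. Balance $2,713,512.
Balance split over remaining assessed value 1,012,378: Haddad 1,057,646.72 → $1,057,647; Orozco 324,784.21 → $324,784; Marchetti 1,331,081.07 → $1,331,081.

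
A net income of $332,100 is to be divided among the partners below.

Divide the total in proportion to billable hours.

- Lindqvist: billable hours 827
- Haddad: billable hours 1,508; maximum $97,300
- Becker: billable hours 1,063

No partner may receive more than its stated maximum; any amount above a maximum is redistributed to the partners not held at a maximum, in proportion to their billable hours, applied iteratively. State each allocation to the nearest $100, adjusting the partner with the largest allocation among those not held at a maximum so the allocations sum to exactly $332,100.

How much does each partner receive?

Total billable hours = 3,398.
Unconstrained shares: Lindqvist 80,825.99; Haddad 147,382.81; Becker 103,891.20.
Capped: Haddad ($97,300); balance $234,800 reallocated over remaining billable hours 1,890.
Remaining shares: Lindqvist 102,740.53 → $102,700; Becker 132,059.47 → $132,100.

Lindqvist: $102,700 | Haddad: $97,300 | Becker: $132,100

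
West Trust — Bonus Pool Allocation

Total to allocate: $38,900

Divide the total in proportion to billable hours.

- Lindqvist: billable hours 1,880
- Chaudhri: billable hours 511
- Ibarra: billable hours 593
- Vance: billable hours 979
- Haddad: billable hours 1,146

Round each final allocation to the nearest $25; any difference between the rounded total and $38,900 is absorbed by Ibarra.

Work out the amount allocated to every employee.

Lindqvist: $14,325 | Chaudhri: $3,900 | Ibarra: $4,500 | Vance: $7,450 | Haddad: $8,725

Billable hours total: 5,109.
Unrounded shares: Lindqvist 1,880/5,109 × $38,900 = 14,314.35; Chaudhri 511/5,109 × $38,900 = 3,890.76; Ibarra 593/5,109 × $38,900 = 4,515.11; Vance 979/5,109 × $38,900 = 7,454.12; Haddad 1,146/5,109 × $38,900 = 8,725.66.
Rounded to nearest $25: Lindqvist $14,325; Chaudhri $3,900; Ibarra $4,525; Vance $7,450; Haddad $8,725. Sum = $38,925.
Difference $38,900 − $38,925 = −$25 applied to Ibarra: Ibarra becomes $4,500.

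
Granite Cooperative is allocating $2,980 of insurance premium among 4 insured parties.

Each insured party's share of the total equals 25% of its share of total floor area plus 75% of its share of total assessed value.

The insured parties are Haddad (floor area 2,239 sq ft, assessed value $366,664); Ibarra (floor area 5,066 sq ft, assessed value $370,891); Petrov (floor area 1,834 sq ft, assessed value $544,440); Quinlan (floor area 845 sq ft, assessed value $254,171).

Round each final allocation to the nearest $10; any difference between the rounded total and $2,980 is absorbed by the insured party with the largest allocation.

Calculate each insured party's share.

Totals — floor area 9,984, assessed value 1,536,166.
Blended shares (25% floor area + 75% assessed value): Haddad 0.2351; Ibarra 0.3079; Petrov 0.3117; Quinlan 0.1453.
Unrounded shares: Haddad 700.54; Ibarra 917.64; Petrov 928.97; Quinlan 432.85.
Rounded to nearest $10: Haddad $700; Ibarra $920; Petrov $930; Quinlan $430. Sum = $2,980.
No rounding difference to absorb.

Haddad: $700; Ibarra: $920; Petrov: $930; Quinlan: $430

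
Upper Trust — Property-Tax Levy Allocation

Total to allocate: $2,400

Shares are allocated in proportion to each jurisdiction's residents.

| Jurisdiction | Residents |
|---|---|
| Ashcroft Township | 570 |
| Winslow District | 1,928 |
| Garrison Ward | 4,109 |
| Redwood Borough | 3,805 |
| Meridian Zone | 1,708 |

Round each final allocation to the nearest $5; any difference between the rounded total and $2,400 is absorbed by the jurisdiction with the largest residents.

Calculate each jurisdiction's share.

Residents total: 12,120.
Unrounded shares: Ashcroft Township 570/12,120 × $2,400 = 112.87; Winslow District 1,928/12,120 × $2,400 = 381.78; Garrison Ward 4,109/12,120 × $2,400 = 813.66; Redwood Borough 3,805/12,120 × $2,400 = 753.47; Meridian Zone 1,708/12,120 × $2,400 = 338.22.
After rounding ($5): Ashcroft Township $115; Winslow District $380; Garrison Ward $815; Redwood Borough $755; Meridian Zone $340. Sum = $2,405.
Difference $2,400 − $2,405 = −$5 applied to largest residents (Garrison Ward): Garrison Ward becomes $810.

Ashcroft Township: $115; Winslow District: $380; Garrison Ward: $810; Redwood Borough: $755; Meridian Zone: $340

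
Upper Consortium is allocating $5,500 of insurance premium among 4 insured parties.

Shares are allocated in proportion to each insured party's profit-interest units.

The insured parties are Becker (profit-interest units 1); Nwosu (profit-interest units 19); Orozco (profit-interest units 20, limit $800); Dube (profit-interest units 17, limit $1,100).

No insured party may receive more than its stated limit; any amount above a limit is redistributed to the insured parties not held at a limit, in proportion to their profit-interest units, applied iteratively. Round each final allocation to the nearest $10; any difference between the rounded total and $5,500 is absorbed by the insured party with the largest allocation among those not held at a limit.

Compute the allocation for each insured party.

Becker: $180; Nwosu: $3,420; Orozco: $800; Dube: $1,100

Profit-interest units total: 57.
Proportional shares (ignoring caps): Becker 96.49; Nwosu 1,833.33; Orozco 1,929.82; Dube 1,640.35.
Cap binds for Orozco ($800), Dube ($1,100); residual $3,600 reallocated over remaining profit-interest units 20.
Redistributed shares: Becker 180.00 → $180; Nwosu 3,420.00 → $3,420.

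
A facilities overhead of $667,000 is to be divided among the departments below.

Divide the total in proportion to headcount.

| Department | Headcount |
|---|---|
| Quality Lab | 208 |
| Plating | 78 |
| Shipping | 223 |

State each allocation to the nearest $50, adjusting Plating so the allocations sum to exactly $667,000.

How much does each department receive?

Total headcount = 509.
Proportional shares: Quality Lab 208/509 × $667,000 = 272,565.82; Plating 78/509 × $667,000 = 102,212.18; Shipping 223/509 × $667,000 = 292,222.00.
After rounding ($50): Quality Lab $272,550; Plating $102,200; Shipping $292,200. Sum = $666,950.
Difference $667,000 − $666,950 = +$50 applied to Plating: Plating becomes $102,250.

Quality Lab: $272,550; Plating: $102,250; Shipping: $292,200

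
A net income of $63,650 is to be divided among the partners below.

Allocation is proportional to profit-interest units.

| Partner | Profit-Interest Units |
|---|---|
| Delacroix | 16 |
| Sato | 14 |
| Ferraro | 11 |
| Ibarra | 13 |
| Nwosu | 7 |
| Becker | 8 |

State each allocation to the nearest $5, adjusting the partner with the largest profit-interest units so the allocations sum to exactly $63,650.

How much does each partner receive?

Delacroix: $14,765 | Sato: $12,915 | Ferraro: $10,145 | Ibarra: $11,990 | Nwosu: $6,455 | Becker: $7,380

Sum of profit-interest units: 69.
Proportional shares: Delacroix 16/69 × $63,650 = 14,759.42; Sato 14/69 × $63,650 = 12,914.49; Ferraro 11/69 × $63,650 = 10,147.10; Ibarra 13/69 × $63,650 = 11,992.03; Nwosu 7/69 × $63,650 = 6,457.25; Becker 8/69 × $63,650 = 7,379.71.
After rounding ($5): Delacroix $14,760; Sato $12,915; Ferraro $10,145; Ibarra $11,990; Nwosu $6,455; Becker $7,380. Sum = $63,645.
Difference $63,650 − $63,645 = +$5 applied to largest profit-interest units (Delacroix): Delacroix becomes $14,765.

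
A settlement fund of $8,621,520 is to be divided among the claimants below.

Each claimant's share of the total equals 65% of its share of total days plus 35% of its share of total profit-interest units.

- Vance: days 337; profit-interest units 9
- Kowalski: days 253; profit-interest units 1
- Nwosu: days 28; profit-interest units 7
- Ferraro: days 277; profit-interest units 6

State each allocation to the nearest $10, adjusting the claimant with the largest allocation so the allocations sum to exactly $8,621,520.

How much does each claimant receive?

Vance: $3,290,880 | Kowalski: $1,715,340 | Nwosu: $1,093,700 | Ferraro: $2,521,600

Days total 895; profit-interest units total 23.
Blended shares (65% days + 35% profit-interest units): Vance 0.3817; Kowalski 0.1990; Nwosu 0.1269; Ferraro 0.2925.
Pro-rata amounts: Vance 3,290,878.37; Kowalski 1,715,341.14; Nwosu 1,093,699.60; Ferraro 2,521,600.89.
After rounding ($10): Vance $3,290,880; Kowalski $1,715,340; Nwosu $1,093,700; Ferraro $2,521,600. Sum = $8,621,520.
Rounded total matches; no reconciliation needed.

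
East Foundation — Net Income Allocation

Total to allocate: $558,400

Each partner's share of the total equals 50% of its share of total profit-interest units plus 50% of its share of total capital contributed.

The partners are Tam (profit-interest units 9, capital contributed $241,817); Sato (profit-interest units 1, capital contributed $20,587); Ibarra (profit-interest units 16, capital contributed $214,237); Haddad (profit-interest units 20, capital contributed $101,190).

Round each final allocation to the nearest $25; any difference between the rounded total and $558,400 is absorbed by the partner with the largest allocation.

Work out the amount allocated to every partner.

Totals — profit-interest units 46, capital contributed 577,831.
Combined weights (50% profit-interest units + 50% capital contributed): Tam 0.3071; Sato 0.0287; Ibarra 0.3593; Haddad 0.3050.
Unrounded shares: Tam 171,468.74; Sato 16,016.92; Ibarra 200,629.42; Haddad 170,284.92.
At nearest $25: Tam $171,475; Sato $16,025; Ibarra $200,625; Haddad $170,275. Sum = $558,400.
Sum already equals the total — no adjustment.

Tam: $171,475; Sato: $16,025; Ibarra: $200,625; Haddad: $170,275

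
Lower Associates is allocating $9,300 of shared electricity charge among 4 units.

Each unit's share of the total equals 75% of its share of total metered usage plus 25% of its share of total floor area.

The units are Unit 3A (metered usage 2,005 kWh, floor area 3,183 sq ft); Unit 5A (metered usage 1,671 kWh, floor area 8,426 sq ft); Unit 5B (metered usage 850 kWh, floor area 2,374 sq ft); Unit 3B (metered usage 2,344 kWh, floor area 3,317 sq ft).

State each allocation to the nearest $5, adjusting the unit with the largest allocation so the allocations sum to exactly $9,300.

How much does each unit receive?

Unit 3A: $2,465 · Unit 5A: $2,830 · Unit 5B: $1,180 · Unit 3B: $2,825

Metered usage total 6,870; floor area total 17,300.
Blended shares (75% metered usage + 25% floor area): Unit 3A 0.2649; Unit 5A 0.3042; Unit 5B 0.1271; Unit 3B 0.3038.
Unrounded shares: Unit 3A 2,463.42; Unit 5A 2,828.94; Unit 5B 1,182.04; Unit 3B 2,825.61.
Rounded to nearest $5: Unit 3A $2,465; Unit 5A $2,830; Unit 5B $1,180; Unit 3B $2,825. Sum = $9,300.
No rounding difference to absorb.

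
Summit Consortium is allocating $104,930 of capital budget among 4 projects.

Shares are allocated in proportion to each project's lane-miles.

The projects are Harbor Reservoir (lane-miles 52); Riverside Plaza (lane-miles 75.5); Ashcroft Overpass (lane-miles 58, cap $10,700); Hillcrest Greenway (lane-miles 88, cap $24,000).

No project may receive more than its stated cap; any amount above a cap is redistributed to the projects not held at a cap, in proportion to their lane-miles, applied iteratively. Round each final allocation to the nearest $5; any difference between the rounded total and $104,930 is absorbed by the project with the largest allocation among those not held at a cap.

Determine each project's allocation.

Harbor Reservoir: $28,645; Riverside Plaza: $41,585; Ashcroft Overpass: $10,700; Hillcrest Greenway: $24,000

Combined lane-miles = 273.5.
Pro-rata shares before constraints: Harbor Reservoir 19,950.13; Riverside Plaza 28,966.05; Ashcroft Overpass 22,252.07; Hillcrest Greenway 33,761.76.
Held at cap: Ashcroft Overpass ($10,700), Hillcrest Greenway ($24,000); remaining pool $70,230 reallocated over remaining lane-miles 127.5.
Redistributed shares: Harbor Reservoir 28,642.82 → $28,645; Riverside Plaza 41,587.18 → $41,585.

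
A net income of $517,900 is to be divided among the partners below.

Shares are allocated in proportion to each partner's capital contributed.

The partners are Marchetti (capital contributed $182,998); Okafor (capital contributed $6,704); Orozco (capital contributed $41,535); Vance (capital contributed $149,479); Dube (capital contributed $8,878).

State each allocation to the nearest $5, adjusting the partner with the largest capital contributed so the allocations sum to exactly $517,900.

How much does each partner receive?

Marchetti: $243,270; Okafor: $8,910; Orozco: $55,215; Vance: $198,705; Dube: $11,800

Combined capital contributed = 182,998 + 6,704 + 41,535 + 149,479 + 8,878 = 389,594.
Raw shares: Marchetti 243,265.20; Okafor 8,911.85; Orozco 55,213.83; Vance 198,707.31; Dube 11,801.81.
At nearest $5: Marchetti $243,265; Okafor $8,910; Orozco $55,215; Vance $198,705; Dube $11,800. Sum = $517,895.
Difference $517,900 − $517,895 = +$5 applied to largest capital contributed (Marchetti): Marchetti becomes $243,270.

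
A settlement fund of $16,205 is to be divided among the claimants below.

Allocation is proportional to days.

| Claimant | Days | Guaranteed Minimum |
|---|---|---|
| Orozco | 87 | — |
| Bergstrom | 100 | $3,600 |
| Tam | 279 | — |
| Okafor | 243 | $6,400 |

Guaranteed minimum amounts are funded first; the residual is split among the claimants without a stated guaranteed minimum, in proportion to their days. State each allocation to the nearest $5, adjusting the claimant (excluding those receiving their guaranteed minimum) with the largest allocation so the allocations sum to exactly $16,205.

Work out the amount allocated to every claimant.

Orozco: $1,475 | Bergstrom: $3,600 | Tam: $4,730 | Okafor: $6,400

Minimums first: Bergstrom $3,600; Okafor $6,400. Remaining pool $6,205.
Remaining pool split over remaining days 366: Orozco 1,474.96 → $1,475; Tam 4,730.04 → $4,730.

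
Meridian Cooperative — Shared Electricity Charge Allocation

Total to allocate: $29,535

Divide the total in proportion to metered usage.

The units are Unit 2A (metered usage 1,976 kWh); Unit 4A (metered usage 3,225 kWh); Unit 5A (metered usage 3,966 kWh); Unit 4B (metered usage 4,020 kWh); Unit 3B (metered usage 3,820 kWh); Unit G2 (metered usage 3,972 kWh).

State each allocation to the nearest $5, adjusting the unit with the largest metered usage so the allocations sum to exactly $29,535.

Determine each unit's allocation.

Unit 2A: $2,780; Unit 4A: $4,540; Unit 5A: $5,585; Unit 4B: $5,660; Unit 3B: $5,380; Unit G2: $5,590

Sum of metered usage: 1,976 + 3,225 + 3,966 + 4,020 + 3,820 + 3,972 = 20,979.
Pro-rata amounts: Unit 2A 2,781.88; Unit 4A 4,540.27; Unit 5A 5,583.48; Unit 4B 5,659.50; Unit 3B 5,377.94; Unit G2 5,591.93.
After rounding ($5): Unit 2A $2,780; Unit 4A $4,540; Unit 5A $5,585; Unit 4B $5,660; Unit 3B $5,380; Unit G2 $5,590. Sum = $29,535.
No rounding difference to absorb.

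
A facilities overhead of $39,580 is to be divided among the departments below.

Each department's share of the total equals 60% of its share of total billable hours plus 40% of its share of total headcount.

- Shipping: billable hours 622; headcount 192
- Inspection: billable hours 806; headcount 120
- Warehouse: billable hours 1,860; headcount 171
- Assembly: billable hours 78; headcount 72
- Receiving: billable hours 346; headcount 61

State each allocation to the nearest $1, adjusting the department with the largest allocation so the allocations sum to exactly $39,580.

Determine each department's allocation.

Billable hours total 3,712; headcount total 616.
Combined weights (60% billable hours + 40% headcount): Shipping 0.2252; Inspection 0.2082; Warehouse 0.4117; Assembly 0.0594; Receiving 0.0955.
Proportional shares: Shipping 8,913.97; Inspection 8,240.65; Warehouse 16,294.51; Assembly 2,349.51; Receiving 3,781.36.
Rounded to nearest $1: Shipping $8,914; Inspection $8,241; Warehouse $16,295; Assembly $2,350; Receiving $3,781. Sum = $39,581.
Difference $39,580 − $39,581 = −$1 applied to largest allocation (Warehouse): Warehouse becomes $16,294.

Shipping: $8,914 · Inspection: $8,241 · Warehouse: $16,294 · Assembly: $2,350 · Receiving: $3,781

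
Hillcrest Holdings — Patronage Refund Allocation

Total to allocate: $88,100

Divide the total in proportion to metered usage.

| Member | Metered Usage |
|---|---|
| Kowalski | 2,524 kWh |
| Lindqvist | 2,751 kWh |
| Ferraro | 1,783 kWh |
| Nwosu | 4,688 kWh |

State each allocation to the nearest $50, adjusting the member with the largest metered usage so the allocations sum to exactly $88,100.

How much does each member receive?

Kowalski: $18,950 · Lindqvist: $20,650 · Ferraro: $13,350 · Nwosu: $35,150

Total metered usage = 2,524 + 2,751 + 1,783 + 4,688 = 11,746.
Proportional shares: Kowalski 18,931.07; Lindqvist 20,633.67; Ferraro 13,373.26; Nwosu 35,162.00.
After rounding ($50): Kowalski $18,950; Lindqvist $20,650; Ferraro $13,350; Nwosu $35,150. Sum = $88,100.
Sum already equals the total — no adjustment.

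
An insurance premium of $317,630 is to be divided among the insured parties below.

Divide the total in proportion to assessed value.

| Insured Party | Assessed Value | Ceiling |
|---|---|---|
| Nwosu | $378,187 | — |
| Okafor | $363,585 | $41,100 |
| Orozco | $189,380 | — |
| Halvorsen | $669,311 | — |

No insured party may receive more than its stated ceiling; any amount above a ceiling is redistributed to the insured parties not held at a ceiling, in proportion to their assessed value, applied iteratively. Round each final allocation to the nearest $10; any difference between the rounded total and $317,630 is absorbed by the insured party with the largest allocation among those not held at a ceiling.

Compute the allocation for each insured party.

Nwosu: $84,550 · Okafor: $41,100 · Orozco: $42,340 · Halvorsen: $149,640

Total assessed value = 1,600,463.
Unconstrained shares: Nwosu 75,055.49; Okafor 72,157.56; Orozco 37,584.60; Halvorsen 132,832.34.
Capped: Okafor ($41,100); balance $276,530 reallocated over remaining assessed value 1,236,878.
Remaining shares: Nwosu 84,551.63 → $84,550; Orozco 42,339.87 → $42,340; Halvorsen 149,638.50 → $149,640.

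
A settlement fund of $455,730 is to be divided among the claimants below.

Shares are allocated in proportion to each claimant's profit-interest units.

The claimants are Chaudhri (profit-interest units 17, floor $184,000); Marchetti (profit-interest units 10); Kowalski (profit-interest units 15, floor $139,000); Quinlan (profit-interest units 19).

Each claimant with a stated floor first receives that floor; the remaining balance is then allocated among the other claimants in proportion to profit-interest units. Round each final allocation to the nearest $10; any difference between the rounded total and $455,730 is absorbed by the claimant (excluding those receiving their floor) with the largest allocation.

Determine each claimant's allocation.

Chaudhri: $184,000 | Marchetti: $45,770 | Kowalski: $139,000 | Quinlan: $86,960

Minimums first: Chaudhri $184,000; Kowalski $139,000. Residual $132,730.
Residual split over remaining profit-interest units 29: Marchetti 45,768.97 → $45,770; Quinlan 86,961.03 → $86,960.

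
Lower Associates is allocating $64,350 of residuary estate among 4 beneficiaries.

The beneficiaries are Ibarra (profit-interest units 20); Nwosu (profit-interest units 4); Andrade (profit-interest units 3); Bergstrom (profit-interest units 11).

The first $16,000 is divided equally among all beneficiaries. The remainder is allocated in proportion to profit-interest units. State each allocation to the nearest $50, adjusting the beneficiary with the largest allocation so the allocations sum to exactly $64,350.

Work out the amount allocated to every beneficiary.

$16,000 shared equally gives $4,000 per beneficiary.
Remainder $48,350 by profit-interest units (total 38): Ibarra 25,447.37 → $25,450; Nwosu 5,089.47 → $5,100; Andrade 3,817.11 → $3,800; Bergstrom 13,996.05 → $14,000.
Totals: Ibarra $4,000 + $25,450 = $29,450; Nwosu $4,000 + $5,100 = $9,100; Andrade $4,000 + $3,800 = $7,800; Bergstrom $4,000 + $14,000 = $18,000.

Ibarra: $29,450 · Nwosu: $9,100 · Andrade: $7,800 · Bergstrom: $18,000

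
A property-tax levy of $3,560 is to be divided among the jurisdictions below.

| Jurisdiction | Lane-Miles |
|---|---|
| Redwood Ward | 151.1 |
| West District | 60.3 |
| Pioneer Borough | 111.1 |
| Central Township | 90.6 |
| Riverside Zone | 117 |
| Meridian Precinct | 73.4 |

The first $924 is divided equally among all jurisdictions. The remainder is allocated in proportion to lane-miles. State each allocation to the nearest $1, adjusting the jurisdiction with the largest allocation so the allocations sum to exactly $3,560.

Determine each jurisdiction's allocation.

$924 shared equally gives $154 per jurisdiction.
Remainder $2,636 by lane-miles (total 603.5): Redwood Ward 659.98 → $660; West District 263.38 → $263; Pioneer Borough 485.27 → $485; Central Township 395.73 → $396; Riverside Zone 511.04 → $511; Meridian Precinct 320.60 → $321.
Totals: Redwood Ward $154 + $660 = $814; West District $154 + $263 = $417; Pioneer Borough $154 + $485 = $639; Central Township $154 + $396 = $550; Riverside Zone $154 + $511 = $665; Meridian Precinct $154 + $321 = $475.

Redwood Ward: $814 | West District: $417 | Pioneer Borough: $639 | Central Township: $550 | Riverside Zone: $665 | Meridian Precinct: $475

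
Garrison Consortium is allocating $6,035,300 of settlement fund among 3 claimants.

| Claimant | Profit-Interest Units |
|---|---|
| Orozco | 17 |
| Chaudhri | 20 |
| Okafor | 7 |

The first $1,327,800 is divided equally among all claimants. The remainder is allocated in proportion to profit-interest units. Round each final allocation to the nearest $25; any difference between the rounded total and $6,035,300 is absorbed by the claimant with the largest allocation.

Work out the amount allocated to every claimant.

$1,327,800 shared equally gives $442,600 per claimant.
Remainder $4,707,500 by profit-interest units (total 44): Orozco 1,818,806.82 → $1,818,800; Chaudhri 2,139,772.73 → $2,139,775; Okafor 748,920.45 → $748,925.
Totals: Orozco $442,600 + $1,818,800 = $2,261,400; Chaudhri $442,600 + $2,139,775 = $2,582,375; Okafor $442,600 + $748,925 = $1,191,525.

Orozco: $2,261,400; Chaudhri: $2,582,375; Okafor: $1,191,525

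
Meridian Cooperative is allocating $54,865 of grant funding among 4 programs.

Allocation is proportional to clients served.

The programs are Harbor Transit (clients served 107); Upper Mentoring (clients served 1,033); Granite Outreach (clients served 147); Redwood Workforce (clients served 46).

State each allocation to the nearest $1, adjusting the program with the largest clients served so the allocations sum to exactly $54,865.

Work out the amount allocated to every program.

Harbor Transit: $4,404 · Upper Mentoring: $42,518 · Granite Outreach: $6,050 · Redwood Workforce: $1,893

Sum of clients served: 107 + 1,033 + 147 + 46 = 1,333.
Pro-rata amounts: Harbor Transit 4,404.02; Upper Mentoring 42,517.29; Granite Outreach 6,050.38; Redwood Workforce 1,893.32.
After rounding ($1): Harbor Transit $4,404; Upper Mentoring $42,517; Granite Outreach $6,050; Redwood Workforce $1,893. Sum = $54,864.
Difference $54,865 − $54,864 = +$1 applied to largest clients served (Upper Mentoring): Upper Mentoring becomes $42,518.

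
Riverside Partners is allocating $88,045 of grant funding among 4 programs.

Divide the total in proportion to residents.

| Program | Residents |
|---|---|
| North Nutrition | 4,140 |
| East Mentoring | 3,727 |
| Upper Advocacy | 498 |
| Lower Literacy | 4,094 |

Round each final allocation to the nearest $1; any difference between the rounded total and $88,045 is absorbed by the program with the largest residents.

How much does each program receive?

North Nutrition: $29,257 | East Mentoring: $26,338 | Upper Advocacy: $3,519 | Lower Literacy: $28,931

Total residents = 12,459.
Raw shares: North Nutrition 4,140/12,459 × $88,045 = 29,256.47; East Mentoring 3,727/12,459 × $88,045 = 26,337.89; Upper Advocacy 498/12,459 × $88,045 = 3,519.26; Lower Literacy 4,094/12,459 × $88,045 = 28,931.39.
At nearest $1: North Nutrition $29,256; East Mentoring $26,338; Upper Advocacy $3,519; Lower Literacy $28,931. Sum = $88,044.
Difference $88,045 − $88,044 = +$1 applied to largest residents (North Nutrition): North Nutrition becomes $29,257.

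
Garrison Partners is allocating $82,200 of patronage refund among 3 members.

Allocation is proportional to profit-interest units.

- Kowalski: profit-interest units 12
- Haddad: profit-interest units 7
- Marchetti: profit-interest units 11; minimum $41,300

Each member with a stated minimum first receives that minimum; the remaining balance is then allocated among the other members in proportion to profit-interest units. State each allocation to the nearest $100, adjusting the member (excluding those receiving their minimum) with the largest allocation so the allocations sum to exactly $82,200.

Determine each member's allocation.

Kowalski: $25,800 | Haddad: $15,100 | Marchetti: $41,300

Guaranteed amounts: Marchetti $41,300. Residual $40,900.
Residual split over remaining profit-interest units 19: Kowalski 25,831.58 → $25,800; Haddad 15,068.42 → $15,100.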